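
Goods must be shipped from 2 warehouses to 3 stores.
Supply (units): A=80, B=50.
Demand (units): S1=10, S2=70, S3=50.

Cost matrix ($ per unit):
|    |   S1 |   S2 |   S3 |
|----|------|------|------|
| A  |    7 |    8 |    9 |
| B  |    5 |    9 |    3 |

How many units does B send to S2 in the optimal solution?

Optimal shipments:
  A to S1: 10 units
  A to S2: 70 units
  B to S3: 50 units
Total cost = $780.
The route B→S2 is not used.

0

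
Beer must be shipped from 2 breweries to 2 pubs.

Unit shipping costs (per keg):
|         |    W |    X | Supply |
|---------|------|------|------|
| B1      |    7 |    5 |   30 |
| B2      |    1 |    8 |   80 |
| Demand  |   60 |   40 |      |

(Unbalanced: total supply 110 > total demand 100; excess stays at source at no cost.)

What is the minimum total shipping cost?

290

An optimal shipping plan:
  B1 to X: 30 kegs
  B2 to W: 60 kegs
  B2 to X: 10 kegs
Total cost = 290.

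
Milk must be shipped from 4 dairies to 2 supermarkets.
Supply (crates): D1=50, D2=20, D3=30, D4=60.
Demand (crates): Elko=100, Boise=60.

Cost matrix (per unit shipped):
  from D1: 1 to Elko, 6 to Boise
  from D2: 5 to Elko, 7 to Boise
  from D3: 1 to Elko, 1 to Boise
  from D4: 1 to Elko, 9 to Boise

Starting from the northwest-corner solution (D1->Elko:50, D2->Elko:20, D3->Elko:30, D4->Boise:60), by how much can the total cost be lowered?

390

Current plan cost = 50·1 + 20·5 + 30·1 + 60·9 = 720.
Optimal plan:
  D1 to Elko: 40 × 1 = 40
  D1 to Boise: 10 × 6 = 60
  D2 to Boise: 20 × 7 = 140
  D3 to Boise: 30 × 1 = 30
  D4 to Elko: 60 × 1 = 60
Optimal cost = 330.
Saving = 720 − 330 = 390.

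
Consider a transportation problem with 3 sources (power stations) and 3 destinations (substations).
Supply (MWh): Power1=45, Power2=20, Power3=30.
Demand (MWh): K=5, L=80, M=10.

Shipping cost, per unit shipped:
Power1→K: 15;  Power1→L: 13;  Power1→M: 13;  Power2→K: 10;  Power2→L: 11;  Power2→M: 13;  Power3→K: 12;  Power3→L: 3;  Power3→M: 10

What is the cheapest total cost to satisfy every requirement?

890

An optimal shipping plan:
  Power1->L: 35 × 13 = 455
  Power1->M: 10 × 13 = 130
  Power2->K: 5 × 10 = 50
  Power2->L: 15 × 11 = 165
  Power3->L: 30 × 3 = 90
Total = 455 + 130 + 50 + 165 + 90 = 890.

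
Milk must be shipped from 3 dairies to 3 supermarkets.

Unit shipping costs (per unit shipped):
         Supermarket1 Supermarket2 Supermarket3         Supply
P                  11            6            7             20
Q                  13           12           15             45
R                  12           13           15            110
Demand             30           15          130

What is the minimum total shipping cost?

2330

A cheapest plan:
  P–Supermarket3: 20 crates
  Q–Supermarket2: 15 crates
  Q–Supermarket3: 30 crates
  R–Supermarket1: 30 crates
  R–Supermarket3: 80 crates
Total cost = 2330.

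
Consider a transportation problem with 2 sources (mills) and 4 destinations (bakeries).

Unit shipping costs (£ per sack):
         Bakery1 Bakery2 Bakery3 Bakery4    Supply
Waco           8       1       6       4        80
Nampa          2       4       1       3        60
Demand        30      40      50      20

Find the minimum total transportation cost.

An optimal shipping plan:
  Waco–Bakery2: 40 × £1 = £40
  Waco–Bakery3: 20 × £6 = £120
  Waco–Bakery4: 20 × £4 = £80
  Nampa–Bakery1: 30 × £2 = £60
  Nampa–Bakery3: 30 × £1 = £30
Total = 40 + 120 + 80 + 60 + 30 = £330.

330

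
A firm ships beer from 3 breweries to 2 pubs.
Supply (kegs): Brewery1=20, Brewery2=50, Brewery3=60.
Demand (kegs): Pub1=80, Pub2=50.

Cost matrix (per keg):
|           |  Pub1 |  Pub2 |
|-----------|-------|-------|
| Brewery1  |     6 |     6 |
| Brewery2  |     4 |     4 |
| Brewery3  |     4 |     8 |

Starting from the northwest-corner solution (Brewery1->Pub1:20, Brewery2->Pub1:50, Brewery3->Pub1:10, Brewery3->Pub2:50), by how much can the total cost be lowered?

200

Current plan cost = 20·6 + 50·4 + 10·4 + 50·8 = 760.
Optimal plan:
  Brewery1–Pub1: 20 kegs
  Brewery2–Pub2: 50 kegs
  Brewery3–Pub1: 60 kegs
Optimal cost = 560.
Saving = 760 − 560 = 200.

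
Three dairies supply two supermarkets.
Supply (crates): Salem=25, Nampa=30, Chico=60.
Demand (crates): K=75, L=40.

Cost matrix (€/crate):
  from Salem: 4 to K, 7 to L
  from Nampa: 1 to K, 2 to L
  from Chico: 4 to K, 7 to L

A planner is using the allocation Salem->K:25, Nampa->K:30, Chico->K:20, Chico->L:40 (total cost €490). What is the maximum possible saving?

60

Current plan cost = 25·4 + 30·1 + 20·4 + 40·7 = €490.
Optimal plan:
  Salem to K: 25 crates
  Nampa to L: 30 crates
  Chico to K: 50 crates
  Chico to L: 10 crates
Optimal cost = €430.
Saving = 490 − 430 = €60.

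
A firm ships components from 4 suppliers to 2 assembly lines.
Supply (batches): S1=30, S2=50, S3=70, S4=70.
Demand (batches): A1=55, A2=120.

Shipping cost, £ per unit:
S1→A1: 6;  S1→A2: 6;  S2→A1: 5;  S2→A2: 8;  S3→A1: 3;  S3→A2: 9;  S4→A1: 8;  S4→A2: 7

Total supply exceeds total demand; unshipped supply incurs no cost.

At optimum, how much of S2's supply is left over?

Minimum-cost shipments:
  S1→A2: 30 batches
  S2→A2: 20 batches
  S3→A1: 55 batches
  S4→A2: 70 batches
Total cost = £995.
S2 ships 20 of its 50, leaving 30.

30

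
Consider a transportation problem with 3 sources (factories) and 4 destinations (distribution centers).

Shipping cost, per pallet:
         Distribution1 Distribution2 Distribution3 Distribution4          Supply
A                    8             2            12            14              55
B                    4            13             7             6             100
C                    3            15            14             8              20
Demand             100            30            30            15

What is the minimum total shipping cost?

840

Optimal allocation:
  A–Distribution1: 25 × 8 = 200
  A–Distribution2: 30 × 2 = 60
  B–Distribution1: 55 × 4 = 220
  B–Distribution3: 30 × 7 = 210
  B–Distribution4: 15 × 6 = 90
  C–Distribution1: 20 × 3 = 60
Total = 200 + 60 + 220 + 210 + 90 + 60 = 840.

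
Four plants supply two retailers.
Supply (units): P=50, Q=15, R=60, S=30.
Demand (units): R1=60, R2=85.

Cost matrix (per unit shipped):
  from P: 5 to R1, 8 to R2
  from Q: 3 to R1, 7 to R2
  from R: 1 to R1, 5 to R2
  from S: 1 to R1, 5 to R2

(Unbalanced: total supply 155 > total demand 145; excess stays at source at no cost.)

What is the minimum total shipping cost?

One minimum-cost allocation:
  P to R2: 40 × 8 = 320
  Q to R2: 15 × 7 = 105
  R to R1: 30 × 1 = 30
  R to R2: 30 × 5 = 150
  S to R1: 30 × 1 = 30
Total = 320 + 105 + 30 + 150 + 30 = 635.
(Supply check: P ships 40; Q ships 15; R ships 60; S ships 30.)

635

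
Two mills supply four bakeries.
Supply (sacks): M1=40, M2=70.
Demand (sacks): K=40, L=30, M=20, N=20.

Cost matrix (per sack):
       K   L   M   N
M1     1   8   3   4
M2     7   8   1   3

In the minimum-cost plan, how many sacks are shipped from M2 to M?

20

Optimal shipments:
  M1–K: 40 × 1 = 40
  M2–L: 30 × 8 = 240
  M2–M: 20 × 1 = 20
  M2–N: 20 × 3 = 60
Total cost = 360.
So M2→M carries 20 sacks.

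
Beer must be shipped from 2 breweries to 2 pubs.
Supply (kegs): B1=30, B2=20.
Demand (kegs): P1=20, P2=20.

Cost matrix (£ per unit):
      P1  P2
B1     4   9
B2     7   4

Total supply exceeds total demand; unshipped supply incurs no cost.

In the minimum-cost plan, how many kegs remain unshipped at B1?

An optimal plan:
  B1–P1: 20 × £4 = £80
  B2–P2: 20 × £4 = £80
Total cost = £160.
B1 ships 20 of its 30, leaving 10.

10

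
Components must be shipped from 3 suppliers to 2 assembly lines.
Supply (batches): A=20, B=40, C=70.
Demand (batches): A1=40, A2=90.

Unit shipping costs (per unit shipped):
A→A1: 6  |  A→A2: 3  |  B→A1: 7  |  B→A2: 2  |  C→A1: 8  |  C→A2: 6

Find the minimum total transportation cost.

Optimal allocation:
  A→A2: 20 × 3 = 60
  B→A2: 40 × 2 = 80
  C→A1: 40 × 8 = 320
  C→A2: 30 × 6 = 180
Total = 60 + 80 + 320 + 180 = 640.

640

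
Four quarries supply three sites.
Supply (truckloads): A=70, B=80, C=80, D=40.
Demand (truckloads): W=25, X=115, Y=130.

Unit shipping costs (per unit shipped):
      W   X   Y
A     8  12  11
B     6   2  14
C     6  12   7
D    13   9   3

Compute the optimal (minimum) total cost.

1570

Optimal allocation:
  A–W: 25 × 8 = 200
  A–X: 35 × 12 = 420
  A–Y: 10 × 11 = 110
  B–X: 80 × 2 = 160
  C–Y: 80 × 7 = 560
  D–Y: 40 × 3 = 120
Total = 200 + 420 + 110 + 160 + 560 + 120 = 1570.
(Supply check: A ships 70; B ships 80; C ships 80; D ships 40.)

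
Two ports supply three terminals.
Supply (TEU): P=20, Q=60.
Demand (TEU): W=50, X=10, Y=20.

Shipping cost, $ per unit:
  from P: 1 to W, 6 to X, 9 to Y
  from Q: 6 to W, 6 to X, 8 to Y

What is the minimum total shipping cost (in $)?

Optimal allocation:
  P→W: 20 TEU
  Q→W: 30 TEU
  Q→X: 10 TEU
  Q→Y: 20 TEU
Total cost = $420.
(Supply check: P ships 20; Q ships 60.)

420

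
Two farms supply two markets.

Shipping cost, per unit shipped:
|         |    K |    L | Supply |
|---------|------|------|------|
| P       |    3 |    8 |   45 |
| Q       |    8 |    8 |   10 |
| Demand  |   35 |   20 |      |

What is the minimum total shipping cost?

A cheapest plan:
  P->K: 35 crates
  P->L: 10 crates
  Q->L: 10 crates
Total cost = 265.

265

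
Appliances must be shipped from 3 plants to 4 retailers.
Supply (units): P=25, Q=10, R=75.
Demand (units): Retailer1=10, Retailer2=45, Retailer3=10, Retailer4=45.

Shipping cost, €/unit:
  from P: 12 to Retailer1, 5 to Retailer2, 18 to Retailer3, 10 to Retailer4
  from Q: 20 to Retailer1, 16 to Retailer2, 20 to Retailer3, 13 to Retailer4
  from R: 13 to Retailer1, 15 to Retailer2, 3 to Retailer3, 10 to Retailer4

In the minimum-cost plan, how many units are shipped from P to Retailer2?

25

The minimum-cost plan:
  P->Retailer2: 25 × €5 = €125
  Q->Retailer2: 10 × €16 = €160
  R->Retailer1: 10 × €13 = €130
  R->Retailer2: 10 × €15 = €150
  R->Retailer3: 10 × €3 = €30
  R->Retailer4: 45 × €10 = €450
Total cost = €1045.
So P→Retailer2 carries 25 units.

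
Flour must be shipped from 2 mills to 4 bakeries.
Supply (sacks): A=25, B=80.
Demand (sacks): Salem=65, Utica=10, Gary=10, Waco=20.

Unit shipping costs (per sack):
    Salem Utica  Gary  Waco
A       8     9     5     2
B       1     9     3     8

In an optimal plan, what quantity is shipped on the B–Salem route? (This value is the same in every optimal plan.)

65

Optimal shipments:
  A→Utica: 5 sacks
  A→Waco: 20 sacks
  B→Salem: 65 sacks
  B→Utica: 5 sacks
  B→Gary: 10 sacks
Total cost = 225.
So B→Salem carries 65 sacks.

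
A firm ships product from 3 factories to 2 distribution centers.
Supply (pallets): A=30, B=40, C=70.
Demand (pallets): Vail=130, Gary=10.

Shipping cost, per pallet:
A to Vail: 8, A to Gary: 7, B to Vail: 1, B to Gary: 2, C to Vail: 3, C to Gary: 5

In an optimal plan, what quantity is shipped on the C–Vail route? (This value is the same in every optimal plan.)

The minimum-cost plan:
  A to Vail: 20 × 8 = 160
  A to Gary: 10 × 7 = 70
  B to Vail: 40 × 1 = 40
  C to Vail: 70 × 3 = 210
Total cost = 480.
So C→Vail carries 70 pallets.

70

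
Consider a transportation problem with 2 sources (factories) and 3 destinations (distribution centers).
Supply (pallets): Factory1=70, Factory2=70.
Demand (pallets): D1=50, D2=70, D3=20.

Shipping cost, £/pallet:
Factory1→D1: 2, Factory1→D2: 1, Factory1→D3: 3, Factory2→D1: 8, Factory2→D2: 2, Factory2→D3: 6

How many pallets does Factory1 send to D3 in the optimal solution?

Solving gives:
  Factory1 to D1: 50 × £2 = £100
  Factory1 to D3: 20 × £3 = £60
  Factory2 to D2: 70 × £2 = £140
Total cost = £300.
So Factory1→D3 carries 20 pallets.

20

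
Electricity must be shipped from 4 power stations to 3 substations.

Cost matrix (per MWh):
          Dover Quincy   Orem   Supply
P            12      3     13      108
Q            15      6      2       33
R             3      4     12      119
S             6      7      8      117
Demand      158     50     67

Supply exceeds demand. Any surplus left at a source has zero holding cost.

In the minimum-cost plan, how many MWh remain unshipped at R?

An optimal plan:
  P–Quincy: 50 MWh
  Q–Orem: 33 MWh
  R–Dover: 119 MWh
  S–Dover: 39 MWh
  S–Orem: 34 MWh
Total cost = 1079.
R ships 119 of its 119, leaving 0.

0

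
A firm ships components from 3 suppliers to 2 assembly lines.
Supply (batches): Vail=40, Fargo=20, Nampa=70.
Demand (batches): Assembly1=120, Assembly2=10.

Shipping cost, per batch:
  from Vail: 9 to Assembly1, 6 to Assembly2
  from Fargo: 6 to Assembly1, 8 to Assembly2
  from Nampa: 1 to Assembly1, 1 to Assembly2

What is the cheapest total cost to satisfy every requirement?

An optimal shipping plan:
  Vail→Assembly1: 30 × 9 = 270
  Vail→Assembly2: 10 × 6 = 60
  Fargo→Assembly1: 20 × 6 = 120
  Nampa→Assembly1: 70 × 1 = 70
Total = 270 + 60 + 120 + 70 = 520.

520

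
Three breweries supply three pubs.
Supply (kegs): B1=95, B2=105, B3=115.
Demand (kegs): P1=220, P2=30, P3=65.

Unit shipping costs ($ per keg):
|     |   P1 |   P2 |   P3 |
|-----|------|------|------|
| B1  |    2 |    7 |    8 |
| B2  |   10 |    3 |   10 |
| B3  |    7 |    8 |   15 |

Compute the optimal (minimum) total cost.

1835

One minimum-cost allocation:
  B1–P1: 95 × $2 = $190
  B2–P1: 10 × $10 = $100
  B2–P2: 30 × $3 = $90
  B2–P3: 65 × $10 = $650
  B3–P1: 115 × $7 = $805
Total = 190 + 100 + 90 + 650 + 805 = $1835.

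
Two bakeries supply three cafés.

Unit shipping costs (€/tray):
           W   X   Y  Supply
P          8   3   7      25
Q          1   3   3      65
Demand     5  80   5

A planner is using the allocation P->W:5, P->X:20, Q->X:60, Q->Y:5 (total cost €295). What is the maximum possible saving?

35

Current plan cost = 5·8 + 20·3 + 60·3 + 5·3 = €295.
Optimal plan:
  P->X: 25 × €3 = €75
  Q->W: 5 × €1 = €5
  Q->X: 55 × €3 = €165
  Q->Y: 5 × €3 = €15
Optimal cost = €260.
Saving = 295 − 260 = €35.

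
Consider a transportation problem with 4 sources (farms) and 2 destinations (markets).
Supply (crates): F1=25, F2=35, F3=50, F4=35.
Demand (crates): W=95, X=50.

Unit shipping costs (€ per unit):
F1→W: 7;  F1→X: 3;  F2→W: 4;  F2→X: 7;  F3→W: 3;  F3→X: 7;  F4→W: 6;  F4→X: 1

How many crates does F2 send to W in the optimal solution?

The minimum-cost plan:
  F1 to W: 10 × €7 = €70
  F1 to X: 15 × €3 = €45
  F2 to W: 35 × €4 = €140
  F3 to W: 50 × €3 = €150
  F4 to X: 35 × €1 = €35
Total cost = €440.
So F2→W carries 35 crates.

35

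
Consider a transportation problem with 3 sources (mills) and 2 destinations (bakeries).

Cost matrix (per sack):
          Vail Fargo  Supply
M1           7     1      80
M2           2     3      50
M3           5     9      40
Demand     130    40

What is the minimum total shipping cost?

620

One minimum-cost allocation:
  M1→Vail: 40 × 7 = 280
  M1→Fargo: 40 × 1 = 40
  M2→Vail: 50 × 2 = 100
  M3→Vail: 40 × 5 = 200
Total = 280 + 40 + 100 + 200 = 620.
(Supply check: M1 ships 80; M2 ships 50; M3 ships 40.)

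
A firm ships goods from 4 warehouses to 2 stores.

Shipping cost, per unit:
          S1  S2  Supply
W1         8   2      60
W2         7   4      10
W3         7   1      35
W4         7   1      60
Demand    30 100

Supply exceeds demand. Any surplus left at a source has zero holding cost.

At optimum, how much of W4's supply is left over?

0

Minimum-cost shipments:
  W1–S2: 25 units
  W2–S1: 10 units
  W3–S1: 20 units
  W3–S2: 15 units
  W4–S2: 60 units
Total cost = 335.
W4 ships 60 of its 60, leaving 0.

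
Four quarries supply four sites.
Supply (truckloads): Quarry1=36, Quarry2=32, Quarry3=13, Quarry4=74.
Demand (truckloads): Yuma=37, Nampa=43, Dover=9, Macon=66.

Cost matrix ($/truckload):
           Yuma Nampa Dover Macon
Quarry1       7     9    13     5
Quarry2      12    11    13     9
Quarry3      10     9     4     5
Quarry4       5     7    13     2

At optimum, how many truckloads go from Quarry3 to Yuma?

0

The minimum-cost plan:
  Quarry1->Yuma: 29 truckloads
  Quarry1->Nampa: 7 truckloads
  Quarry2->Nampa: 32 truckloads
  Quarry3->Nampa: 4 truckloads
  Quarry3->Dover: 9 truckloads
  Quarry4->Yuma: 8 truckloads
  Quarry4->Macon: 66 truckloads
Total cost = $862.
The route Quarry3→Yuma is not used.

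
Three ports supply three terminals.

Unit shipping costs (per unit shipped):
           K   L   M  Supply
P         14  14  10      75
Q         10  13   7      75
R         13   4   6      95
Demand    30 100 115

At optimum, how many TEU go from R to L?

Solving gives:
  P–L: 5 × 14 = 70
  P–M: 70 × 10 = 700
  Q–K: 30 × 10 = 300
  Q–M: 45 × 7 = 315
  R–L: 95 × 4 = 380
Total cost = 1765.
So R→L carries 95 TEU.

95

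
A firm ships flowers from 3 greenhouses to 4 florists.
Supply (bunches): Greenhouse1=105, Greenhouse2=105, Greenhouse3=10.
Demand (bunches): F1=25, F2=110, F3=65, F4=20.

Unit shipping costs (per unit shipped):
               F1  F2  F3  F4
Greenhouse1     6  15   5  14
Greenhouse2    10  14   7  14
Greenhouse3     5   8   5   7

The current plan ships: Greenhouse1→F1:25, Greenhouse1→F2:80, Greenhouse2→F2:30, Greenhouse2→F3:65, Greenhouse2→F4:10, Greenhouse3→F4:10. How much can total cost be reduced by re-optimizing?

Current plan cost = 25·6 + 80·15 + 30·14 + 65·7 + 10·14 + 10·7 = 2435.
Optimal plan:
  Greenhouse1–F1: 25 bunches
  Greenhouse1–F2: 5 bunches
  Greenhouse1–F3: 65 bunches
  Greenhouse1–F4: 10 bunches
  Greenhouse2–F2: 105 bunches
  Greenhouse3–F4: 10 bunches
Optimal cost = 2230.
Saving = 2435 − 2230 = 205.

205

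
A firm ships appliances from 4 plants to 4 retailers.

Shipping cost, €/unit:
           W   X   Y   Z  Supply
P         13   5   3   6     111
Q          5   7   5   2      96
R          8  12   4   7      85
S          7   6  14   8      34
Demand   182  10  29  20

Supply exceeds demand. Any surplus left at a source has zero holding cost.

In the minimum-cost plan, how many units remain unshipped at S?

An optimal plan:
  P–X: 10 units
  P–Y: 29 units
  Q–W: 76 units
  Q–Z: 20 units
  R–W: 72 units
  S–W: 34 units
Total cost = €1371.
S ships 34 of its 34, leaving 0.

0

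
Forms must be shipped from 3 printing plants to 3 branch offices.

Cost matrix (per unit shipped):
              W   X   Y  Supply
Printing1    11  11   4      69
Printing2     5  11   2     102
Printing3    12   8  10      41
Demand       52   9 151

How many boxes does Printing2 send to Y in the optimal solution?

The minimum-cost plan:
  Printing1→Y: 69 × 4 = 276
  Printing2→W: 20 × 5 = 100
  Printing2→Y: 82 × 2 = 164
  Printing3→W: 32 × 12 = 384
  Printing3→X: 9 × 8 = 72
Total cost = 996.
So Printing2→Y carries 82 boxes.

82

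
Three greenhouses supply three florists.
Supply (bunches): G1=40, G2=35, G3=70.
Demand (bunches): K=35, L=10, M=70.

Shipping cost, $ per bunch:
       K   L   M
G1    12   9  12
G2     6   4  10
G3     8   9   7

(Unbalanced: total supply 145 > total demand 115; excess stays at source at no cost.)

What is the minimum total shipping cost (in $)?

Optimal allocation:
  G1 to L: 10 × $9 = $90
  G2 to K: 35 × $6 = $210
  G3 to M: 70 × $7 = $490
Total = 90 + 210 + 490 = $790.
(Supply check: G1 ships 10; G2 ships 35; G3 ships 70.)

790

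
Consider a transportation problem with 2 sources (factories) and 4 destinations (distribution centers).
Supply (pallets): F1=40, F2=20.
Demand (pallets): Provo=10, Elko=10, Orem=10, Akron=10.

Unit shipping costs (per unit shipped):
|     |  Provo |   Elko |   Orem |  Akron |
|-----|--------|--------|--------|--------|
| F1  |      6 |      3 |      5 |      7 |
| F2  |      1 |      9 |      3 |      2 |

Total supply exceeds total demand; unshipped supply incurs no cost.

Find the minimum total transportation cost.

110

An optimal shipping plan:
  F1–Elko: 10 × 3 = 30
  F1–Orem: 10 × 5 = 50
  F2–Provo: 10 × 1 = 10
  F2–Akron: 10 × 2 = 20
Total = 30 + 50 + 10 + 20 = 110.
(Supply check: F1 ships 20; F2 ships 20.)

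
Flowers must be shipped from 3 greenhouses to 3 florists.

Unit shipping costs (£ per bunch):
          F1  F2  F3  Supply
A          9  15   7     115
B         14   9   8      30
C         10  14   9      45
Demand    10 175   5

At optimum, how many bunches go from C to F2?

45

Optimal shipments:
  A–F1: 10 × £9 = £90
  A–F2: 100 × £15 = £1500
  A–F3: 5 × £7 = £35
  B–F2: 30 × £9 = £270
  C–F2: 45 × £14 = £630
Total cost = £2525.
So C→F2 carries 45 bunches.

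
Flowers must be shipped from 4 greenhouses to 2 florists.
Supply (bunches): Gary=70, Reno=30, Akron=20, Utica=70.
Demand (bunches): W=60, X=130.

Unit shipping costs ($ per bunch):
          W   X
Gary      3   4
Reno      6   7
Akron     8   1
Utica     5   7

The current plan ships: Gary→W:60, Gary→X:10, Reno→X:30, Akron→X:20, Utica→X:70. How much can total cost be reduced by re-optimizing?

Current plan cost = 60·3 + 10·4 + 30·7 + 20·1 + 70·7 = $940.
Optimal plan:
  Gary->X: 70 × $4 = $280
  Reno->X: 30 × $7 = $210
  Akron->X: 20 × $1 = $20
  Utica->W: 60 × $5 = $300
  Utica->X: 10 × $7 = $70
Optimal cost = $880.
Saving = 940 − 880 = $60.

60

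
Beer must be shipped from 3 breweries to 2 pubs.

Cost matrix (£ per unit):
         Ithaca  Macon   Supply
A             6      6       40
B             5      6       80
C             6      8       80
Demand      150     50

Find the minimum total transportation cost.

One minimum-cost allocation:
  A->Macon: 40 × £6 = £240
  B->Ithaca: 70 × £5 = £350
  B->Macon: 10 × £6 = £60
  C->Ithaca: 80 × £6 = £480
Total = 240 + 350 + 60 + 480 = £1130.

1130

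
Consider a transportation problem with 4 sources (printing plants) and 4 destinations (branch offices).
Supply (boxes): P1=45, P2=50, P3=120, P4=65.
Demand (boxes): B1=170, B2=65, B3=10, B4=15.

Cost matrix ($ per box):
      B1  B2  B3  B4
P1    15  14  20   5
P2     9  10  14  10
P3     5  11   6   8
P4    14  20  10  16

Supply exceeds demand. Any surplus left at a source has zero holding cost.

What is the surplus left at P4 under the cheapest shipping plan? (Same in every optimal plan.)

Minimum-cost shipments:
  P1 to B2: 30 × $14 = $420
  P1 to B4: 15 × $5 = $75
  P2 to B1: 15 × $9 = $135
  P2 to B2: 35 × $10 = $350
  P3 to B1: 120 × $5 = $600
  P4 to B1: 35 × $14 = $490
  P4 to B3: 10 × $10 = $100
Total cost = $2170.
P4 ships 45 of its 65, leaving 20.

20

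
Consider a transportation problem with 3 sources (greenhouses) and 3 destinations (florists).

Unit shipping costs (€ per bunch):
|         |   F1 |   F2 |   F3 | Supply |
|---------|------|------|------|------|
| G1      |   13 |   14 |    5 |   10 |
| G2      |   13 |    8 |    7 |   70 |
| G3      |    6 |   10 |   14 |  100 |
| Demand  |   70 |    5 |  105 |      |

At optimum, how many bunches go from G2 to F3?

70

The minimum-cost plan:
  G1→F3: 10 × €5 = €50
  G2→F3: 70 × €7 = €490
  G3→F1: 70 × €6 = €420
  G3→F2: 5 × €10 = €50
  G3→F3: 25 × €14 = €350
Total cost = €1360.
So G2→F3 carries 70 bunches.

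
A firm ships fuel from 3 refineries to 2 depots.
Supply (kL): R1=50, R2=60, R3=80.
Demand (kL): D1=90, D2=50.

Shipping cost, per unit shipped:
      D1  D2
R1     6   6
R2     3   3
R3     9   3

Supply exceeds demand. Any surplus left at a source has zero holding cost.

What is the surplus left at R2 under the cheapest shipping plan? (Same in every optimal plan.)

Minimum-cost shipments:
  R1–D1: 30 kL
  R2–D1: 60 kL
  R3–D2: 50 kL
Total cost = 510.
R2 ships 60 of its 60, leaving 0.

0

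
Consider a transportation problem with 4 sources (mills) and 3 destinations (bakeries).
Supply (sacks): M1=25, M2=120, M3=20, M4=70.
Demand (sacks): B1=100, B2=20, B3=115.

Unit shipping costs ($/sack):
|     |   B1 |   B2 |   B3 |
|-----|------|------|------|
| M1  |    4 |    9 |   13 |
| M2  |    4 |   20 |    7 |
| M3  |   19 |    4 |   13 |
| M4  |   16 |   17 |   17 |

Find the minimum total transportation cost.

One minimum-cost allocation:
  M1->B1: 25 × $4 = $100
  M2->B1: 75 × $4 = $300
  M2->B3: 45 × $7 = $315
  M3->B2: 20 × $4 = $80
  M4->B3: 70 × $17 = $1190
Total = 100 + 300 + 315 + 80 + 1190 = $1985.
(Supply check: M1 ships 25; M2 ships 120; M3 ships 20; M4 ships 70.)

1985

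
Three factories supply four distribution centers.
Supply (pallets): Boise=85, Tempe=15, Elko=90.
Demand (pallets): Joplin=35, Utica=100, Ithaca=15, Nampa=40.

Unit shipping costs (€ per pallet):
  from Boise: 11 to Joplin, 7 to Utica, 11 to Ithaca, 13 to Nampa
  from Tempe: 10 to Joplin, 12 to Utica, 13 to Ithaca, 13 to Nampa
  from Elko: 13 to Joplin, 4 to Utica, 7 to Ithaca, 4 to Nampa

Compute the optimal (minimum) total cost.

Optimal allocation:
  Boise->Joplin: 20 × €11 = €220
  Boise->Utica: 65 × €7 = €455
  Tempe->Joplin: 15 × €10 = €150
  Elko->Utica: 35 × €4 = €140
  Elko->Ithaca: 15 × €7 = €105
  Elko->Nampa: 40 × €4 = €160
Total = 220 + 455 + 150 + 140 + 105 + 160 = €1230.

1230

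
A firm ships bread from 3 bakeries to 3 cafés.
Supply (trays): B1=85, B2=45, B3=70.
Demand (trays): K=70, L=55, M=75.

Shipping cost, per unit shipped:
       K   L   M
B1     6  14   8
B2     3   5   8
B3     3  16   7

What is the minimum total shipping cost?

A cheapest plan:
  B1–L: 10 trays
  B1–M: 75 trays
  B2–L: 45 trays
  B3–K: 70 trays
Total cost = 1175.
(Supply check: B1 ships 85; B2 ships 45; B3 ships 70.)

1175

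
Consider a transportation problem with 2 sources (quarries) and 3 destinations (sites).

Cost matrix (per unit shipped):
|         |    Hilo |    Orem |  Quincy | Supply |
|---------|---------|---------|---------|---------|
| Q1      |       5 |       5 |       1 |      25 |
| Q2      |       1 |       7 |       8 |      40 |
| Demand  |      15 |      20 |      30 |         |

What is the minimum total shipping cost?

220

Optimal allocation:
  Q1 to Quincy: 25 truckloads
  Q2 to Hilo: 15 truckloads
  Q2 to Orem: 20 truckloads
  Q2 to Quincy: 5 truckloads
Total cost = 220.
(Supply check: Q1 ships 25; Q2 ships 40.)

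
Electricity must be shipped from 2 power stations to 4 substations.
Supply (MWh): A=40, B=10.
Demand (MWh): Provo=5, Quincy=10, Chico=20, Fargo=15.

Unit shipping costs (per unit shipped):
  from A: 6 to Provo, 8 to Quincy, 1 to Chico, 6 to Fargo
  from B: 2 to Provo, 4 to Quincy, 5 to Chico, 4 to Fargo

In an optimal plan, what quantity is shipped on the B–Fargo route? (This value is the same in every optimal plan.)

Optimal shipments:
  A–Provo: 5 × 6 = 30
  A–Chico: 20 × 1 = 20
  A–Fargo: 15 × 6 = 90
  B–Quincy: 10 × 4 = 40
Total cost = 180.
The route B→Fargo is not used.

0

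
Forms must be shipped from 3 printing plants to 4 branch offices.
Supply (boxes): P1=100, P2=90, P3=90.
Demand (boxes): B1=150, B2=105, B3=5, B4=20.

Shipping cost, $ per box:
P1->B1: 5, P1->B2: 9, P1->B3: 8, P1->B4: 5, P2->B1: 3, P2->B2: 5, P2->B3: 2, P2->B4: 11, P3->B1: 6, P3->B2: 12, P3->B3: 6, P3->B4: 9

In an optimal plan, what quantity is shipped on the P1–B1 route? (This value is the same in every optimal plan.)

The minimum-cost plan:
  P1->B1: 65 × $5 = $325
  P1->B2: 15 × $9 = $135
  P1->B4: 20 × $5 = $100
  P2->B2: 90 × $5 = $450
  P3->B1: 85 × $6 = $510
  P3->B3: 5 × $6 = $30
Total cost = $1550.
So P1→B1 carries 65 boxes.

65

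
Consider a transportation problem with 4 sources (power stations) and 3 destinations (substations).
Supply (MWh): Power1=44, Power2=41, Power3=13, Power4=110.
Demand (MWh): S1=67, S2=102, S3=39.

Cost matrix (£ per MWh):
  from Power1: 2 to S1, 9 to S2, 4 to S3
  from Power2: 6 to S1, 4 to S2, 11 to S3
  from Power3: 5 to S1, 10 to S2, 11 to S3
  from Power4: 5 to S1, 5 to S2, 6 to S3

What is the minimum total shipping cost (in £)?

906

A cheapest plan:
  Power1->S1: 44 × £2 = £88
  Power2->S2: 41 × £4 = £164
  Power3->S1: 13 × £5 = £65
  Power4->S1: 10 × £5 = £50
  Power4->S2: 61 × £5 = £305
  Power4->S3: 39 × £6 = £234
Total = 88 + 164 + 65 + 50 + 305 + 234 = £906.
(Supply check: Power1 ships 44; Power2 ships 41; Power3 ships 13; Power4 ships 110.)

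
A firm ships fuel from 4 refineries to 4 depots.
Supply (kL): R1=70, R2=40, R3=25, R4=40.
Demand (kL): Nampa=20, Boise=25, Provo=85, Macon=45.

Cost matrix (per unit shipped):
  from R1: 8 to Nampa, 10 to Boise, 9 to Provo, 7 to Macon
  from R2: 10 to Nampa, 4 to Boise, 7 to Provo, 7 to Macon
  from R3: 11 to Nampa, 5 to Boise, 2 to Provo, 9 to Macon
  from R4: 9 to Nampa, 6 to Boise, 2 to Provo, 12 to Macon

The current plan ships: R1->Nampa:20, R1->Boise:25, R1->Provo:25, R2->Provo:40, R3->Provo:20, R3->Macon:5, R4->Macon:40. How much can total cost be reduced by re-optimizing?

625

Current plan cost = 20·8 + 25·10 + 25·9 + 40·7 + 20·2 + 5·9 + 40·12 = 1480.
Optimal plan:
  R1->Nampa: 20 kL
  R1->Provo: 5 kL
  R1->Macon: 45 kL
  R2->Boise: 25 kL
  R2->Provo: 15 kL
  R3->Provo: 25 kL
  R4->Provo: 40 kL
Optimal cost = 855.
Saving = 1480 − 855 = 625.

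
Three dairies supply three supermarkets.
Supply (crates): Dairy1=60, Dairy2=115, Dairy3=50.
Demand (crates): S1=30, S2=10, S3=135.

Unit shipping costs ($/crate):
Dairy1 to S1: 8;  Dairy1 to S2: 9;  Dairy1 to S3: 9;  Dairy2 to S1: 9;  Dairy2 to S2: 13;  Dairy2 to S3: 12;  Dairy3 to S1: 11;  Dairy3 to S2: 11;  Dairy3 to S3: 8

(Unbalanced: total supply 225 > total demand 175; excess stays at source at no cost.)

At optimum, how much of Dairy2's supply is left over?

An optimal plan:
  Dairy1 to S2: 10 crates
  Dairy1 to S3: 50 crates
  Dairy2 to S1: 30 crates
  Dairy2 to S3: 35 crates
  Dairy3 to S3: 50 crates
Total cost = $1630.
Dairy2 ships 65 of its 115, leaving 50.

50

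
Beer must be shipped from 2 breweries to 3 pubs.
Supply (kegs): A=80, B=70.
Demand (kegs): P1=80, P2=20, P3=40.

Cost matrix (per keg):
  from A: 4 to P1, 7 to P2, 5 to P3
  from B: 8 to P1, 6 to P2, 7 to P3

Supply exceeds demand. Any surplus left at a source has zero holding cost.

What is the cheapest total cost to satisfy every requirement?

Optimal allocation:
  A–P1: 80 × 4 = 320
  B–P2: 20 × 6 = 120
  B–P3: 40 × 7 = 280
Total = 320 + 120 + 280 = 720.

720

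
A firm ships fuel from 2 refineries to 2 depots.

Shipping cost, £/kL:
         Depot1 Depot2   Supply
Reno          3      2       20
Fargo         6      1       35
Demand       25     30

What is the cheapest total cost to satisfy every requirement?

120

One minimum-cost allocation:
  Reno→Depot1: 20 × £3 = £60
  Fargo→Depot1: 5 × £6 = £30
  Fargo→Depot2: 30 × £1 = £30
Total = 60 + 30 + 30 = £120.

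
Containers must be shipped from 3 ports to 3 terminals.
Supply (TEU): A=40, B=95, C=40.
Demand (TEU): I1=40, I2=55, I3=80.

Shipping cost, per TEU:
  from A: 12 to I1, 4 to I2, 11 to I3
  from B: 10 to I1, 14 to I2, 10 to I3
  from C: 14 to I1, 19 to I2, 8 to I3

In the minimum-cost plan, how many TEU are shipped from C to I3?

The minimum-cost plan:
  A->I2: 40 × 4 = 160
  B->I1: 40 × 10 = 400
  B->I2: 15 × 14 = 210
  B->I3: 40 × 10 = 400
  C->I3: 40 × 8 = 320
Total cost = 1490.
So C→I3 carries 40 TEU.

40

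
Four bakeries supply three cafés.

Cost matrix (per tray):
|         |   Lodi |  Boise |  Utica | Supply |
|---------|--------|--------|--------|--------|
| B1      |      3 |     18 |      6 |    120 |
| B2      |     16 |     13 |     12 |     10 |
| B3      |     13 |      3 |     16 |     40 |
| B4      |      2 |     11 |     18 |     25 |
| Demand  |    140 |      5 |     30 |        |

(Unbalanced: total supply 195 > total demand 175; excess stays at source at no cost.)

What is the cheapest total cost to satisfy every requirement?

An optimal shipping plan:
  B1 to Lodi: 115 trays
  B1 to Utica: 5 trays
  B2 to Utica: 10 trays
  B3 to Boise: 5 trays
  B3 to Utica: 15 trays
  B4 to Lodi: 25 trays
Total cost = 800.
(Supply check: B1 ships 120; B2 ships 10; B3 ships 20; B4 ships 25.)

800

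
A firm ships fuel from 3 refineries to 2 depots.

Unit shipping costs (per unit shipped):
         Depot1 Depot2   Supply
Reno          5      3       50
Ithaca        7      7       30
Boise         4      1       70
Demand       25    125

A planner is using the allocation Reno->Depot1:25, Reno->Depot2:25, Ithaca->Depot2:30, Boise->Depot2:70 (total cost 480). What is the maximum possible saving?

50

Current plan cost = 25·5 + 25·3 + 30·7 + 70·1 = 480.
Optimal plan:
  Reno->Depot2: 50 × 3 = 150
  Ithaca->Depot1: 25 × 7 = 175
  Ithaca->Depot2: 5 × 7 = 35
  Boise->Depot2: 70 × 1 = 70
Optimal cost = 430.
Saving = 480 − 430 = 50.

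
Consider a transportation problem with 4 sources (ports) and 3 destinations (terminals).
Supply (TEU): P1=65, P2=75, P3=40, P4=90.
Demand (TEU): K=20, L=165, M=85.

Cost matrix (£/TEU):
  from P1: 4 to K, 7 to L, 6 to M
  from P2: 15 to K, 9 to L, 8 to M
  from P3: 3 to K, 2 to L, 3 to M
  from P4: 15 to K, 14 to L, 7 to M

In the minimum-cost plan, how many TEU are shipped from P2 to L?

Optimal shipments:
  P1->K: 20 TEU
  P1->L: 45 TEU
  P2->L: 75 TEU
  P3->L: 40 TEU
  P4->L: 5 TEU
  P4->M: 85 TEU
Total cost = £1815.
So P2→L carries 75 TEU.

75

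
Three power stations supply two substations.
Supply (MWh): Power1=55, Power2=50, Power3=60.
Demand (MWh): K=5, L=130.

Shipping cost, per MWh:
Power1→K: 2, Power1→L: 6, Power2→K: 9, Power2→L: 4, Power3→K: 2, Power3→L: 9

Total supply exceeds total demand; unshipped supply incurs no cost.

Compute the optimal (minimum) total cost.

765

A cheapest plan:
  Power1–L: 55 MWh
  Power2–L: 50 MWh
  Power3–K: 5 MWh
  Power3–L: 25 MWh
Total cost = 765.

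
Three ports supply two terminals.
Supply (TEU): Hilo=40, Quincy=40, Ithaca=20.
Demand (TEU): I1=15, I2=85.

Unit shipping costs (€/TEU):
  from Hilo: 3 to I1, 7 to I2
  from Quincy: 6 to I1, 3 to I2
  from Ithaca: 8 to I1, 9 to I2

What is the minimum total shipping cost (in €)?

Optimal allocation:
  Hilo to I1: 15 × €3 = €45
  Hilo to I2: 25 × €7 = €175
  Quincy to I2: 40 × €3 = €120
  Ithaca to I2: 20 × €9 = €180
Total = 45 + 175 + 120 + 180 = €520.

520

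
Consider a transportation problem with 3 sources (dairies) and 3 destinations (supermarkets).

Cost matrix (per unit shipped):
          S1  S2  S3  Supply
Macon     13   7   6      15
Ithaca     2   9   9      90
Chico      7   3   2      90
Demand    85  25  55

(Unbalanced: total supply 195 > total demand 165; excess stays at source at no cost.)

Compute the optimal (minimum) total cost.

355

One minimum-cost allocation:
  Ithaca->S1: 85 × 2 = 170
  Chico->S2: 25 × 3 = 75
  Chico->S3: 55 × 2 = 110
Total = 170 + 75 + 110 = 355.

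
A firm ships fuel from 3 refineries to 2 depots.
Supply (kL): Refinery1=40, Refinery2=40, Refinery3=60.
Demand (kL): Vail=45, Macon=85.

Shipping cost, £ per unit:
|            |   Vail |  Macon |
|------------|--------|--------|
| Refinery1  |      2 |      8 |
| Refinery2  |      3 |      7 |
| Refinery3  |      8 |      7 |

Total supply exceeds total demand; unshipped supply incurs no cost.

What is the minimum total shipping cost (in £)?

690

A cheapest plan:
  Refinery1→Vail: 40 × £2 = £80
  Refinery2→Vail: 5 × £3 = £15
  Refinery2→Macon: 25 × £7 = £175
  Refinery3→Macon: 60 × £7 = £420
Total = 80 + 15 + 175 + 420 = £690.
(Supply check: Refinery1 ships 40; Refinery2 ships 30; Refinery3 ships 60.)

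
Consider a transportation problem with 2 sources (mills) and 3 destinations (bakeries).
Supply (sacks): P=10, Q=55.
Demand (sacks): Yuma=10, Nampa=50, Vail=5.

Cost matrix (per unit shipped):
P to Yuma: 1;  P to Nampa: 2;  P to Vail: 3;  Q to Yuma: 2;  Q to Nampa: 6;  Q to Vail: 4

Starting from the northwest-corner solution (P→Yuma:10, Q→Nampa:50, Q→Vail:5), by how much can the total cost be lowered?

30

Current plan cost = 10·1 + 50·6 + 5·4 = 330.
Optimal plan:
  P→Nampa: 10 sacks
  Q→Yuma: 10 sacks
  Q→Nampa: 40 sacks
  Q→Vail: 5 sacks
Optimal cost = 300.
Saving = 330 − 300 = 30.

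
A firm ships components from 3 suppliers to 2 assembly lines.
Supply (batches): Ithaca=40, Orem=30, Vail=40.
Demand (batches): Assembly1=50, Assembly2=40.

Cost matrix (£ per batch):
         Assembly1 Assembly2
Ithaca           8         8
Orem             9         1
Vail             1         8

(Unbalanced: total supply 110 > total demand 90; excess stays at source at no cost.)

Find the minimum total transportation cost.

230

One minimum-cost allocation:
  Ithaca to Assembly1: 10 batches
  Ithaca to Assembly2: 10 batches
  Orem to Assembly2: 30 batches
  Vail to Assembly1: 40 batches
Total cost = £230.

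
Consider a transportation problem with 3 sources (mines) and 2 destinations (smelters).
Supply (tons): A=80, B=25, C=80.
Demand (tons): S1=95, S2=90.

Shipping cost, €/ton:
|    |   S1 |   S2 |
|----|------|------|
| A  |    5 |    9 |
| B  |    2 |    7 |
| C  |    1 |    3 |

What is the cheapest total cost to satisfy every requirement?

730

One minimum-cost allocation:
  A to S1: 70 × €5 = €350
  A to S2: 10 × €9 = €90
  B to S1: 25 × €2 = €50
  C to S2: 80 × €3 = €240
Total = 350 + 90 + 50 + 240 = €730.
(Supply check: A ships 80; B ships 25; C ships 80.)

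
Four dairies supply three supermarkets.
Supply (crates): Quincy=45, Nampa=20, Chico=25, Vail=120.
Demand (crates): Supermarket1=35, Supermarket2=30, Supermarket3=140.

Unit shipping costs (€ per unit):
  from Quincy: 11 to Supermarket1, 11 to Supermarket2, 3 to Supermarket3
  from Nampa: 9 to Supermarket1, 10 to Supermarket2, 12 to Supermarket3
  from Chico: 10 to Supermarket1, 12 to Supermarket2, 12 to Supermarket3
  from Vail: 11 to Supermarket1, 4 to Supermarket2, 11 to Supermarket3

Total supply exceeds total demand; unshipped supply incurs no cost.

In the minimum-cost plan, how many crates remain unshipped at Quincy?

0

Minimum-cost shipments:
  Quincy->Supermarket3: 45 × €3 = €135
  Nampa->Supermarket1: 20 × €9 = €180
  Chico->Supermarket1: 15 × €10 = €150
  Chico->Supermarket3: 5 × €12 = €60
  Vail->Supermarket2: 30 × €4 = €120
  Vail->Supermarket3: 90 × €11 = €990
Total cost = €1635.
Quincy ships 45 of its 45, leaving 0.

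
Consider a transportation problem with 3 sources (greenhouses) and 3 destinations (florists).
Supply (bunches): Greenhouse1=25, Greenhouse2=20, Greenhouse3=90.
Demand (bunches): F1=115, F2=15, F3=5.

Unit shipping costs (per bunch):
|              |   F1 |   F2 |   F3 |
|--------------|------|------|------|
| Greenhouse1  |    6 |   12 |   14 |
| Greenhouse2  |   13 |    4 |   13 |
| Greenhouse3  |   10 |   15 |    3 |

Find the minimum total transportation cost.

1140

A cheapest plan:
  Greenhouse1 to F1: 25 × 6 = 150
  Greenhouse2 to F1: 5 × 13 = 65
  Greenhouse2 to F2: 15 × 4 = 60
  Greenhouse3 to F1: 85 × 10 = 850
  Greenhouse3 to F3: 5 × 3 = 15
Total = 150 + 65 + 60 + 850 + 15 = 1140.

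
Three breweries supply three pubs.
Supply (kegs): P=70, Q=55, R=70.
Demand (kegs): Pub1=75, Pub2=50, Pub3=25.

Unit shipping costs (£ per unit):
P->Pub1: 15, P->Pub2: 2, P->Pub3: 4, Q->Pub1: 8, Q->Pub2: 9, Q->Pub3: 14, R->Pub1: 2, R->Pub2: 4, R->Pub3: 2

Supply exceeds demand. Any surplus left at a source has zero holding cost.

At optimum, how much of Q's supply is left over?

45

An optimal plan:
  P→Pub2: 50 × £2 = £100
  P→Pub3: 20 × £4 = £80
  Q→Pub1: 10 × £8 = £80
  R→Pub1: 65 × £2 = £130
  R→Pub3: 5 × £2 = £10
Total cost = £400.
Q ships 10 of its 55, leaving 45.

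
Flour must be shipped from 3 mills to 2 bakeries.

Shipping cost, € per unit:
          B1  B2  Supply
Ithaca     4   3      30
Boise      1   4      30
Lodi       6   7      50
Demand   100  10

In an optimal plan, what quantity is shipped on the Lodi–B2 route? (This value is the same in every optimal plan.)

0

The minimum-cost plan:
  Ithaca→B1: 20 × €4 = €80
  Ithaca→B2: 10 × €3 = €30
  Boise→B1: 30 × €1 = €30
  Lodi→B1: 50 × €6 = €300
Total cost = €440.
The route Lodi→B2 is not used.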